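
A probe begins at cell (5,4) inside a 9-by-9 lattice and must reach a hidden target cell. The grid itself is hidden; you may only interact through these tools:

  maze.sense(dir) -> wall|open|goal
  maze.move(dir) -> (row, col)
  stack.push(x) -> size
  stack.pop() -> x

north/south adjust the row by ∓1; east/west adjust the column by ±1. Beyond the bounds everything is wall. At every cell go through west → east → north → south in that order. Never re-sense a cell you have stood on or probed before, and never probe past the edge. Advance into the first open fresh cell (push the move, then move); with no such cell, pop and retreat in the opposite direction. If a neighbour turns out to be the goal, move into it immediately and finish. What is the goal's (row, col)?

;; 1. maze.sense(dir→west) -> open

;; 2. stack.push(x→west) -> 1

;; 3. maze.move(dir→west) -> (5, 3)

;; 4. maze.sense(dir→west) -> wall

;; 5. maze.sense(dir→north) -> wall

;; 6. maze.sense(dir→south) -> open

;; 7. stack.push(x→south) -> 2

;; 8. maze.move(dir→south) -> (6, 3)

;; 9. maze.sense(dir→west) -> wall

;; 10. maze.sense(dir→east) -> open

;; 11. stack.push(x→east) -> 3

;; 12. maze.move(dir→east) -> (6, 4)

;; 13. maze.sense(dir→east) -> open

;; 14. stack.push(x→east) -> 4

;; 15. maze.move(dir→east) -> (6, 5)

;; 16. maze.sense(dir→east) -> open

;; 17. stack.push(x→east) -> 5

;; 18. maze.move(dir→east) -> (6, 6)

;; 19. maze.sense(dir→east) -> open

;; 20. stack.push(x→east) -> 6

;; 21. maze.move(dir→east) -> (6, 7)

;; 22. maze.sense(dir→east) -> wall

;; 23. maze.sense(dir→north) -> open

;; 24. stack.push(x→north) -> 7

;; 25. maze.move(dir→north) -> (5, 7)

;; 26. maze.sense(dir→west) -> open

;; 27. stack.push(x→west) -> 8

;; 28. maze.move(dir→west) -> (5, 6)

;; 29. maze.sense(dir→west) -> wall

;; 30. maze.sense(dir→north) -> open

;; 31. stack.push(x→north) -> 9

;; 32. maze.move(dir→north) -> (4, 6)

;; 33. maze.sense(dir→west) -> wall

;; 34. maze.sense(dir→east) -> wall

;; 35. maze.sense(dir→north) -> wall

;; 36. stack.pop() -> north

;; 37. maze.move(dir→south) -> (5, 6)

;; 38. stack.pop() -> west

;; 39. maze.move(dir→east) -> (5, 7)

;; 40. maze.sense(dir→east) -> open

;; 41. stack.push(x→east) -> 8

;; 42. maze.move(dir→east) -> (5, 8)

;; 43. maze.sense(dir→north) -> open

;; 44. stack.push(x→north) -> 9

;; 45. maze.move(dir→north) -> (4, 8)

;; 46. maze.sense(dir→north) -> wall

;; 47. stack.pop() -> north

;; 48. maze.move(dir→south) -> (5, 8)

;; 49. stack.pop() -> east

;; 50. maze.move(dir→west) -> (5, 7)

;; 51. stack.pop() -> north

;; 52. maze.move(dir→south) -> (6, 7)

;; 53. maze.sense(dir→south) -> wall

;; 54. stack.pop() -> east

;; 55. maze.move(dir→west) -> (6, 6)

;; 56. maze.sense(dir→south) -> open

;; 57. stack.push(x→south) -> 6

;; 58. maze.move(dir→south) -> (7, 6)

;; 59. maze.sense(dir→west) -> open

;; 60. stack.push(x→west) -> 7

;; 61. maze.move(dir→west) -> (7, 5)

;; 62. maze.sense(dir→west) -> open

;; 63. stack.push(x→west) -> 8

;; 64. maze.move(dir→west) -> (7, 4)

;; 65. maze.sense(dir→west) -> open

;; 66. stack.push(x→west) -> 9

;; 67. maze.move(dir→west) -> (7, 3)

;; 68. maze.sense(dir→west) -> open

;; 69. stack.push(x→west) -> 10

;; 70. maze.move(dir→west) -> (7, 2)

;; 71. maze.sense(dir→west) -> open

;; 72. stack.push(x→west) -> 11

;; 73. maze.move(dir→west) -> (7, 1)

;; 74. maze.sense(dir→west) -> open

;; 75. stack.push(x→west) -> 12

;; 76. maze.move(dir→west) -> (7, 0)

;; 77. maze.sense(dir→north) -> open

;; 78. stack.push(x→north) -> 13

;; 79. maze.move(dir→north) -> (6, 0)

;; 80. maze.sense(dir→east) -> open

;; 81. stack.push(x→east) -> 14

;; 82. maze.move(dir→east) -> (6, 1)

;; 83. maze.sense(dir→north) -> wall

;; 84. stack.pop() -> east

;; 85. maze.move(dir→west) -> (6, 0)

;; 86. maze.sense(dir→north) -> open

;; 87. stack.push(x→north) -> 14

;; 88. maze.move(dir→north) -> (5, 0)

;; 89. maze.sense(dir→north) -> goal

;; 90. maze.move(dir→north) -> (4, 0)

Answer: (4, 0)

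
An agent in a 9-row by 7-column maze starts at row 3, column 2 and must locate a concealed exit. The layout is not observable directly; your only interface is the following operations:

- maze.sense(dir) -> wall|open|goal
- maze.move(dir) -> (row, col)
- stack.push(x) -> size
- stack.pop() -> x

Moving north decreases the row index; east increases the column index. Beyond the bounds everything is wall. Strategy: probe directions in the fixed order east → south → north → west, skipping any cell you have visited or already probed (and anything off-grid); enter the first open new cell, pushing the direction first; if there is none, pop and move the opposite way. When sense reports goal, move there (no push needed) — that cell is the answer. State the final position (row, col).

Now I run maze.sense(dir='east'), — result: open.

Now I run stack.push(x='east'), yielding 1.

Next I call maze.move(dir='east'), : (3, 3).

Next I call maze.sense(dir='east'), yielding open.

Calling stack.push(x='east'), : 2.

Using maze.move(dir='east'), → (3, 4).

Invoking maze.sense(dir='east'), giving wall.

I try maze.sense(dir='south'), → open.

I use stack.push(x='south'), : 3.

Next I call maze.move(dir='south'), : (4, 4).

Invoking maze.sense(dir='east'), : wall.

I call maze.sense(dir='south'), and see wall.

Then maze.sense(dir='west'), → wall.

Using stack.pop(), and get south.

I call maze.move(dir='north'), giving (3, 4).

Then maze.sense(dir='north'), giving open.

Now I run stack.push(x='north'), giving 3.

Now I run maze.move(dir='north'), yielding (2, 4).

Then maze.sense(dir='east'), → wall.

I invoke maze.sense(dir='north'), and get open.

I invoke stack.push(x='north'), — result: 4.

Using maze.move(dir='north'), giving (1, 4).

I use maze.sense(dir='east'), — result: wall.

I run maze.sense(dir='north'), and observe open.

Then stack.push(x='north'), and see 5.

Calling maze.move(dir='north'), and see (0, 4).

Now I run maze.sense(dir='east'), which returns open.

I run stack.push(x='east'), which returns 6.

Using maze.move(dir='east'), — result: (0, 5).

Invoking maze.sense(dir='east'), yielding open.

Using stack.push(x='east'), which returns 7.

I run maze.move(dir='east'), which returns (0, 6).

Then maze.sense(dir='south'), and observe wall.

Next I call stack.pop(), → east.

Now I run maze.move(dir='west'), yielding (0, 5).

Invoking stack.pop, yielding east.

I use maze.move(dir='west'), — result: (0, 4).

I use maze.sense(dir='west'), which returns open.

Now I run stack.push(x='west'), → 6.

Calling maze.move(dir='west'), → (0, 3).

I use maze.sense(dir='south'), : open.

I invoke stack.push(x='south'), which returns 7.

I invoke maze.move(dir='south'), and observe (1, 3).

Then maze.sense(dir='south'), — result: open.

I invoke stack.push(x='south'), and observe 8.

Using maze.move(dir='south'), and see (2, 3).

Now I run maze.sense(dir='west'), which returns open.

Now I run stack.push(x='west'), and see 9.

Calling maze.move(dir='west'), and get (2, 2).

I call maze.sense(dir='north'), giving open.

Using stack.push(x='north'), which returns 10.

I try maze.move(dir='north'), and see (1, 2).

Now I run maze.sense(dir='north'), : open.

Now I run stack.push(x='north'), yielding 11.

Calling maze.move(dir='north'), giving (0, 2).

I call maze.sense(dir='west'), yielding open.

Calling stack.push(x='west'), and observe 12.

Calling maze.move(dir='west'), and see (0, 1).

Using maze.sense(dir='south'), which returns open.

Then stack.push(x='south'), → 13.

I use maze.move(dir='south'), and see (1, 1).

Calling maze.sense(dir='south'), : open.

I use stack.push(x='south'), which returns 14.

Then maze.move(dir='south'), and observe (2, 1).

I invoke maze.sense(dir='south'), yielding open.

I use stack.push(x='south'), and see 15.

Then maze.move(dir='south'), — result: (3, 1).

I call maze.sense(dir='south'), and see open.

Next I call stack.push(x='south'), and get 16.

I try maze.move(dir='south'), giving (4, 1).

Calling maze.sense(dir='east'), and see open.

I invoke stack.push(x='east'), — result: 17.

Now I run maze.move(dir='east'), and see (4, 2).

I invoke maze.sense(dir='south'), yielding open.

Then stack.push(x='south'), — result: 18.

I use maze.move(dir='south'), : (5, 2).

Calling maze.sense(dir='east'), yielding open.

Then stack.push(x='east'), and get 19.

Now I run maze.move(dir='east'), → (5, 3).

I run maze.sense(dir='south'), — result: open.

I invoke stack.push(x='south'), and observe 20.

Then maze.move(dir='south'), giving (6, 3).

I use maze.sense(dir='east'), yielding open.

I try stack.push(x='east'), : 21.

Calling maze.move(dir='east'), and see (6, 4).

I try maze.sense(dir='east'), giving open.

I invoke stack.push(x='east'), — result: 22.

Using maze.move(dir='east'), and get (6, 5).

Invoking maze.sense(dir='east'), and see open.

Calling stack.push(x='east'), : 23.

Then maze.move(dir='east'), → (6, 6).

I invoke maze.sense(dir='south'), and get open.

I try stack.push(x='south'), and see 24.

Calling maze.move(dir='south'), and observe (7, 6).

I try maze.sense(dir='south'), : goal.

Using maze.move(dir='south'), : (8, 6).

Answer: (8, 6)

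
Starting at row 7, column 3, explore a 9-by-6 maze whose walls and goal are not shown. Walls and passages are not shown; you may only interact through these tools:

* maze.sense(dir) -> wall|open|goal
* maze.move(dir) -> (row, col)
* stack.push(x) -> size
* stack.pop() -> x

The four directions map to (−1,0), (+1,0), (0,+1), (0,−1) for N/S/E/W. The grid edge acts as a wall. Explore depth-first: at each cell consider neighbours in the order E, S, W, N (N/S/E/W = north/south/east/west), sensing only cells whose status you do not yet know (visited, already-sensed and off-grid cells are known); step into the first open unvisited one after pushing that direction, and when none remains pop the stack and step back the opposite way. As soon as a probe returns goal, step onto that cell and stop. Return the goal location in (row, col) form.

% sense dir=east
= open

% push x=east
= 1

% move dir=east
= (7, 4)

% sense dir=east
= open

% push x=east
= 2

% move dir=east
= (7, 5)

% sense dir=south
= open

% push x=south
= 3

% move dir=south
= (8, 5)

% sense dir=west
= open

% push x=west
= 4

% move dir=west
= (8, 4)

% sense dir=west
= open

% push x=west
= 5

% move dir=west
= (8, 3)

% sense dir=west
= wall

% pop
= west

% move dir=east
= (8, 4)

% pop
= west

% move dir=east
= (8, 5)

% pop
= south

% move dir=north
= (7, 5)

% sense dir=north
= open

% push x=north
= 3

% move dir=north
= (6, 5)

% sense dir=west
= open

% push x=west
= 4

% move dir=west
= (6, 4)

% sense dir=west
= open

% push x=west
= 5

% move dir=west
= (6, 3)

% sense dir=west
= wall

% sense dir=north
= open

% push x=north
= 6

% move dir=north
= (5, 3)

% sense dir=east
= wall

% sense dir=west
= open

% push x=west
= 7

% move dir=west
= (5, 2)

% sense dir=west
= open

% push x=west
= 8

% move dir=west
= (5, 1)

% sense dir=south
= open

% push x=south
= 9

% move dir=south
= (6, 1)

% sense dir=south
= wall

% sense dir=west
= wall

% pop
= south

% move dir=north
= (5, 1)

% sense dir=west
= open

% push x=west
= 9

% move dir=west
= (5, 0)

% sense dir=north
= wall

% pop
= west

% move dir=east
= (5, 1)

% sense dir=north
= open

% push x=north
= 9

% move dir=north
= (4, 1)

% sense dir=east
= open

% push x=east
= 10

% move dir=east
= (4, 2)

% sense dir=east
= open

% push x=east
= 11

% move dir=east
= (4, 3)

% sense dir=east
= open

% push x=east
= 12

% move dir=east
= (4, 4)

% sense dir=east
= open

% push x=east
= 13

% move dir=east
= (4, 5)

% sense dir=south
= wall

% sense dir=north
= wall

% pop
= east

% move dir=west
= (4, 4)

% sense dir=north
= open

% push x=north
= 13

% move dir=north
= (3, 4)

% sense dir=west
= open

% push x=west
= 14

% move dir=west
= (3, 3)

% sense dir=west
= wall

% sense dir=north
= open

% push x=north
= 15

% move dir=north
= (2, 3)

% sense dir=east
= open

% push x=east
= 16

% move dir=east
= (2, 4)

% sense dir=east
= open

% push x=east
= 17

% move dir=east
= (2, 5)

% sense dir=north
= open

% push x=north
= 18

% move dir=north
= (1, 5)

% sense dir=west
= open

% push x=west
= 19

% move dir=west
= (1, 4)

% sense dir=west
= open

% push x=west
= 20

% move dir=west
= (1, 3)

% sense dir=west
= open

% push x=west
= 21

% move dir=west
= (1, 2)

% sense dir=south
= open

% push x=south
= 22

% move dir=south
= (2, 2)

% sense dir=west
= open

% push x=west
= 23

% move dir=west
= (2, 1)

% sense dir=south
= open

% push x=south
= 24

% move dir=south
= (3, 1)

% sense dir=west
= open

% push x=west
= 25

% move dir=west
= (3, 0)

% sense dir=north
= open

% push x=north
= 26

% move dir=north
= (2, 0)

% sense dir=north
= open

% push x=north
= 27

% move dir=north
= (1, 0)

% sense dir=east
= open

% push x=east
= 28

% move dir=east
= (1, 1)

% sense dir=north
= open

% push x=north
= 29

% move dir=north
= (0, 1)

% sense dir=east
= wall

% sense dir=west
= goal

% move dir=west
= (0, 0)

Answer: (0, 0)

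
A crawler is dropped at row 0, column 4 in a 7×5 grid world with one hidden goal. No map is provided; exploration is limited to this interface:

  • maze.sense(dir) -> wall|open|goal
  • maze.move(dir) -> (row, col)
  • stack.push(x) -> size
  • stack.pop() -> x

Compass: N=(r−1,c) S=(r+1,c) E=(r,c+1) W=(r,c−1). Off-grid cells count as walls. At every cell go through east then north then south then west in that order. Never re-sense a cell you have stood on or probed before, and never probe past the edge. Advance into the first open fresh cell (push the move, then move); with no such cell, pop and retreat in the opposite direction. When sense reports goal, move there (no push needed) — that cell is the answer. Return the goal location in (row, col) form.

-> maze.sense(dir=south)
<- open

-> stack.push(x=south)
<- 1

-> maze.move(dir=south)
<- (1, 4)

-> maze.sense(dir=south)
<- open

-> stack.push(x=south)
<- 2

-> maze.move(dir=south)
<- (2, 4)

-> maze.sense(dir=south)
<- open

-> stack.push(x=south)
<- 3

-> maze.move(dir=south)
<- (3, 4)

-> maze.sense(dir=south)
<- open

-> stack.push(x=south)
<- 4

-> maze.move(dir=south)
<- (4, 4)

-> maze.sense(dir=south)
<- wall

-> maze.sense(dir=west)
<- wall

-> stack.pop()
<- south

-> maze.move(dir=north)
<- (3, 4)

-> maze.sense(dir=west)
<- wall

-> stack.pop()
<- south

-> maze.move(dir=north)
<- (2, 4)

-> maze.sense(dir=west)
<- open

-> stack.push(x=west)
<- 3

-> maze.move(dir=west)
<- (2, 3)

-> maze.sense(dir=north)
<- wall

-> maze.sense(dir=west)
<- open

-> stack.push(x=west)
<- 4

-> maze.move(dir=west)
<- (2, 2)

-> maze.sense(dir=north)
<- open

-> stack.push(x=north)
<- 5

-> maze.move(dir=north)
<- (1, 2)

-> maze.sense(dir=north)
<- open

-> stack.push(x=north)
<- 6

-> maze.move(dir=north)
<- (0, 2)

-> maze.sense(dir=east)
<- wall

-> maze.sense(dir=west)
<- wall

-> stack.pop()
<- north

-> maze.move(dir=south)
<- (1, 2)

-> maze.sense(dir=west)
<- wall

-> stack.pop()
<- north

-> maze.move(dir=south)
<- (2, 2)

-> maze.sense(dir=south)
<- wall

-> maze.sense(dir=west)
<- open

-> stack.push(x=west)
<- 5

-> maze.move(dir=west)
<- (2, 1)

-> maze.sense(dir=south)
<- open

-> stack.push(x=south)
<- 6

-> maze.move(dir=south)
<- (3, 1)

-> maze.sense(dir=south)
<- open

-> stack.push(x=south)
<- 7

-> maze.move(dir=south)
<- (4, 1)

-> maze.sense(dir=east)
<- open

-> stack.push(x=east)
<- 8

-> maze.move(dir=east)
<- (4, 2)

-> maze.sense(dir=south)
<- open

-> stack.push(x=south)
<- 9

-> maze.move(dir=south)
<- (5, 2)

-> maze.sense(dir=east)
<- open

-> stack.push(x=east)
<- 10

-> maze.move(dir=east)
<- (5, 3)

-> maze.sense(dir=south)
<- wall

-> stack.pop()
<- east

-> maze.move(dir=west)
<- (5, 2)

-> maze.sense(dir=south)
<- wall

-> maze.sense(dir=west)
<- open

-> stack.push(x=west)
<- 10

-> maze.move(dir=west)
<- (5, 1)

-> maze.sense(dir=south)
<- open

-> stack.push(x=south)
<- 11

-> maze.move(dir=south)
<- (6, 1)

-> maze.sense(dir=west)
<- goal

-> maze.move(dir=west)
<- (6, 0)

Answer: (6, 0)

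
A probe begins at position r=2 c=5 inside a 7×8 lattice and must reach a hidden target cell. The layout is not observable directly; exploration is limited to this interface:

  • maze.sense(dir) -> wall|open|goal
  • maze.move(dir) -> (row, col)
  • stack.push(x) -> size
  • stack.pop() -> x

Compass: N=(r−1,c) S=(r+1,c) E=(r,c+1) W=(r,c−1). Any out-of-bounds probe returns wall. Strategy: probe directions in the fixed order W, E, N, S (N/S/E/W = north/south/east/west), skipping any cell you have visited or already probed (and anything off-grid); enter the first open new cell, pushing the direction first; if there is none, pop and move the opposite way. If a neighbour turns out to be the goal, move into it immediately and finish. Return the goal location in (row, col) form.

% maze.sense(dir='west') == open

% stack.push(x='west') == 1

% maze.move(dir='west') == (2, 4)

% maze.sense(dir='west') == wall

% maze.sense(dir='north') == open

% stack.push(x='north') == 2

% maze.move(dir='north') == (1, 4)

% maze.sense(dir='west') == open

% stack.push(x='west') == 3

% maze.move(dir='west') == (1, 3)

% maze.sense(dir='west') == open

% stack.push(x='west') == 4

% maze.move(dir='west') == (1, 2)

% maze.sense(dir='west') == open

% stack.push(x='west') == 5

% maze.move(dir='west') == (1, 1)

% maze.sense(dir='west') == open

% stack.push(x='west') == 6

% maze.move(dir='west') == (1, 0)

% maze.sense(dir='north') == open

% stack.push(x='north') == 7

% maze.move(dir='north') == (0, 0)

% maze.sense(dir='east') == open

% stack.push(x='east') == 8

% maze.move(dir='east') == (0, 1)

% maze.sense(dir='east') == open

% stack.push(x='east') == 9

% maze.move(dir='east') == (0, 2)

% maze.sense(dir='east') == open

% stack.push(x='east') == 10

% maze.move(dir='east') == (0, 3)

% maze.sense(dir='east') == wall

% stack.pop() == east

% maze.move(dir='west') == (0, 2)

% stack.pop() == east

% maze.move(dir='west') == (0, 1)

% stack.pop() == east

% maze.move(dir='west') == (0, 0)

% stack.pop() == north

% maze.move(dir='south') == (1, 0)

% maze.sense(dir='south') == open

% stack.push(x='south') == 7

% maze.move(dir='south') == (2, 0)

% maze.sense(dir='east') == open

% stack.push(x='east') == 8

% maze.move(dir='east') == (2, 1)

% maze.sense(dir='east') == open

% stack.push(x='east') == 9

% maze.move(dir='east') == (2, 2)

% maze.sense(dir='south') == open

% stack.push(x='south') == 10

% maze.move(dir='south') == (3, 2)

% maze.sense(dir='west') == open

% stack.push(x='west') == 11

% maze.move(dir='west') == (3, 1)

% maze.sense(dir='west') == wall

% maze.sense(dir='south') == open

% stack.push(x='south') == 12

% maze.move(dir='south') == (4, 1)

% maze.sense(dir='west') == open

% stack.push(x='west') == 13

% maze.move(dir='west') == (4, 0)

% maze.sense(dir='south') == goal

% maze.move(dir='south') == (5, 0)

Answer: (5, 0)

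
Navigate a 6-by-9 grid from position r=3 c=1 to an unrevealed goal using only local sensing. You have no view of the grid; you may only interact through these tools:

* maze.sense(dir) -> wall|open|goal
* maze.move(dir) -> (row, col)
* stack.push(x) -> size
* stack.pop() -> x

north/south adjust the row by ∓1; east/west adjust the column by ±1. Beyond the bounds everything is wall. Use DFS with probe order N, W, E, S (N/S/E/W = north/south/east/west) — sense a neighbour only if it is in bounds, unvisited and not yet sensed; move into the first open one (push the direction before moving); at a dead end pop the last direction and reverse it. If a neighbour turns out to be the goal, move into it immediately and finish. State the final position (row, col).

> maze.sense dir→north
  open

> stack.push x→north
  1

> maze.move dir→north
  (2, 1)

> maze.sense dir→north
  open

> stack.push x→north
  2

> maze.move dir→north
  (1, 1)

> maze.sense dir→north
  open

> stack.push x→north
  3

> maze.move dir→north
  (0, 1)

> maze.sense dir→west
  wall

> maze.sense dir→east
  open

> stack.push x→east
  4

> maze.move dir→east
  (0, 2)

> maze.sense dir→east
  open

> stack.push x→east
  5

> maze.move dir→east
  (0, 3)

> maze.sense dir→east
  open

> stack.push x→east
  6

> maze.move dir→east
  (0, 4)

> maze.sense dir→east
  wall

> maze.sense dir→south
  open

> stack.push x→south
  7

> maze.move dir→south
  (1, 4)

> maze.sense dir→west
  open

> stack.push x→west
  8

> maze.move dir→west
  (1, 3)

> maze.sense dir→west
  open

> stack.push x→west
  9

> maze.move dir→west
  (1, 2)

> maze.sense dir→south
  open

> stack.push x→south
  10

> maze.move dir→south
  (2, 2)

> maze.sense dir→east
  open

> stack.push x→east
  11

> maze.move dir→east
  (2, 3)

> maze.sense dir→east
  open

> stack.push x→east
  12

> maze.move dir→east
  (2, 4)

> maze.sense dir→east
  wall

> maze.sense dir→south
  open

> stack.push x→south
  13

> maze.move dir→south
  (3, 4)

> maze.sense dir→west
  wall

> maze.sense dir→east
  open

> stack.push x→east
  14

> maze.move dir→east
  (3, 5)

> maze.sense dir→east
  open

> stack.push x→east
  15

> maze.move dir→east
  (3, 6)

> maze.sense dir→north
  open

> stack.push x→north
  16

> maze.move dir→north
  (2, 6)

> maze.sense dir→north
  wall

> maze.sense dir→east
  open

> stack.push x→east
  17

> maze.move dir→east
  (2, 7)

> maze.sense dir→north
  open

> stack.push x→north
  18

> maze.move dir→north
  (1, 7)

> maze.sense dir→north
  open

> stack.push x→north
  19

> maze.move dir→north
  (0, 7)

> maze.sense dir→west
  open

> stack.push x→west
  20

> maze.move dir→west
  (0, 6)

> stack.pop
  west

> maze.move dir→east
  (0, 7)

> maze.sense dir→east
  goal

> maze.move dir→east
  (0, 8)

Answer: (0, 8)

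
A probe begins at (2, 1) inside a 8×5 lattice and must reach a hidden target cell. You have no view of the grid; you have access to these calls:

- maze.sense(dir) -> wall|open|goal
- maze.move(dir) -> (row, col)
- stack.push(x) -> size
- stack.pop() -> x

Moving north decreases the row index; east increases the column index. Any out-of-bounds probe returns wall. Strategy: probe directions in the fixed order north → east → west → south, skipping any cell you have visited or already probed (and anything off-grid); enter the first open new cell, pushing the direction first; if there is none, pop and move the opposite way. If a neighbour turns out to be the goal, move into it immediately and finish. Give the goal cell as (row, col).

>>> maze.sense dir='north'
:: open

>>> stack.push x='north'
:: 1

>>> maze.move dir='north'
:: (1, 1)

>>> maze.sense dir='north'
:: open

>>> stack.push x='north'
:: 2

>>> maze.move dir='north'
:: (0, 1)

>>> maze.sense dir='east'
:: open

>>> stack.push x='east'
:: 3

>>> maze.move dir='east'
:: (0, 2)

>>> maze.sense dir='east'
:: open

>>> stack.push x='east'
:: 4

>>> maze.move dir='east'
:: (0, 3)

>>> maze.sense dir='east'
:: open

>>> stack.push x='east'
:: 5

>>> maze.move dir='east'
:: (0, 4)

>>> maze.sense dir='south'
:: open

>>> stack.push x='south'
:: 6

>>> maze.move dir='south'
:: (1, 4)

>>> maze.sense dir='west'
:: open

>>> stack.push x='west'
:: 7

>>> maze.move dir='west'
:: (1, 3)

>>> maze.sense dir='west'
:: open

>>> stack.push x='west'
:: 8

>>> maze.move dir='west'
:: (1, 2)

>>> maze.sense dir='south'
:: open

>>> stack.push x='south'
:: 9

>>> maze.move dir='south'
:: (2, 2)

>>> maze.sense dir='east'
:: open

>>> stack.push x='east'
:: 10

>>> maze.move dir='east'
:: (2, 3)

>>> maze.sense dir='east'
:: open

>>> stack.push x='east'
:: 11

>>> maze.move dir='east'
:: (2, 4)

>>> maze.sense dir='south'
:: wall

>>> stack.pop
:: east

>>> maze.move dir='west'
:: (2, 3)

>>> maze.sense dir='south'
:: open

>>> stack.push x='south'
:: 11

>>> maze.move dir='south'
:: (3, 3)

>>> maze.sense dir='west'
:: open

>>> stack.push x='west'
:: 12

>>> maze.move dir='west'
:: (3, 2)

>>> maze.sense dir='west'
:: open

>>> stack.push x='west'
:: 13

>>> maze.move dir='west'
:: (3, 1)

>>> maze.sense dir='west'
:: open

>>> stack.push x='west'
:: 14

>>> maze.move dir='west'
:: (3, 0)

>>> maze.sense dir='north'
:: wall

>>> maze.sense dir='south'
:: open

>>> stack.push x='south'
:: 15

>>> maze.move dir='south'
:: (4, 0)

>>> maze.sense dir='east'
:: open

>>> stack.push x='east'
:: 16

>>> maze.move dir='east'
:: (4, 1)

>>> maze.sense dir='east'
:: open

>>> stack.push x='east'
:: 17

>>> maze.move dir='east'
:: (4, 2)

>>> maze.sense dir='east'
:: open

>>> stack.push x='east'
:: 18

>>> maze.move dir='east'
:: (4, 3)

>>> maze.sense dir='east'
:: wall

>>> maze.sense dir='south'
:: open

>>> stack.push x='south'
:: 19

>>> maze.move dir='south'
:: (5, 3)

>>> maze.sense dir='east'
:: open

>>> stack.push x='east'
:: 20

>>> maze.move dir='east'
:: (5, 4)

>>> maze.sense dir='south'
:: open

>>> stack.push x='south'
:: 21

>>> maze.move dir='south'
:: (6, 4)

>>> maze.sense dir='west'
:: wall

>>> maze.sense dir='south'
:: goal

>>> maze.move dir='south'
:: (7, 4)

Answer: (7, 4)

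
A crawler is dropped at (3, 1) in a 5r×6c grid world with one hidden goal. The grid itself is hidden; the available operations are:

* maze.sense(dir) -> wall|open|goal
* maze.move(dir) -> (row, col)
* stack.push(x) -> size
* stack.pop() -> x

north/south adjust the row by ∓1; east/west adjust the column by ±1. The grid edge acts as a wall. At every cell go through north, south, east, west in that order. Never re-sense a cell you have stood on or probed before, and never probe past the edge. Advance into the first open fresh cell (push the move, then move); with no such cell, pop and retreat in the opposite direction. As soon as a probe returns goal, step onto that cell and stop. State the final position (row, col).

>> maze.sense(dir='north')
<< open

>> stack.push(x='north')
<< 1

>> maze.move(dir='north')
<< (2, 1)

>> maze.sense(dir='north')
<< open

>> stack.push(x='north')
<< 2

>> maze.move(dir='north')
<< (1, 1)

>> maze.sense(dir='north')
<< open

>> stack.push(x='north')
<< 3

>> maze.move(dir='north')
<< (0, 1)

>> maze.sense(dir='east')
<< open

>> stack.push(x='east')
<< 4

>> maze.move(dir='east')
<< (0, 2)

>> maze.sense(dir='south')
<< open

>> stack.push(x='south')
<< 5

>> maze.move(dir='south')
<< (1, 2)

>> maze.sense(dir='south')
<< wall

>> maze.sense(dir='east')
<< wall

>> stack.pop()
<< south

>> maze.move(dir='north')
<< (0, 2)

>> maze.sense(dir='east')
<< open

>> stack.push(x='east')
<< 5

>> maze.move(dir='east')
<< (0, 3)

>> maze.sense(dir='east')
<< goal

>> maze.move(dir='east')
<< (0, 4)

Answer: (0, 4)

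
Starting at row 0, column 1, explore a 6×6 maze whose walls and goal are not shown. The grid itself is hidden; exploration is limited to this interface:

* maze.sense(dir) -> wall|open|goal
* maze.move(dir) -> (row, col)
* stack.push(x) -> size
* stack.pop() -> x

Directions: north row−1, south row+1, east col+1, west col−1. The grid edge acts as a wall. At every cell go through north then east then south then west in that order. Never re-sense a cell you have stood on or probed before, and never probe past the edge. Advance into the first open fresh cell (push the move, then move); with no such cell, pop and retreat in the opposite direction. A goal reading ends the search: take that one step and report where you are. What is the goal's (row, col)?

I run sense with dir=east, : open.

Now I run push with x=east, : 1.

Now I run move with dir=east, and observe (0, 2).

I use sense with dir=east, and observe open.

I call push with x=east, — result: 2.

I run move with dir=east, yielding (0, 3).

Next I call sense with dir=east, : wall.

I run sense with dir=south, and see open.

I call push with x=south, and get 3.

Next I call move with dir=south, and observe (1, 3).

I invoke sense with dir=east, — result: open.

Using push with x=east, → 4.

Calling move with dir=east, — result: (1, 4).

I invoke sense with dir=east, : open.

I call push with x=east, and see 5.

I run move with dir=east, and observe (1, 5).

Using sense with dir=north, → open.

I invoke push with x=north, and get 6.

I invoke move with dir=north, and see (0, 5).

I call pop(), giving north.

Then move with dir=south, and observe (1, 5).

I use sense with dir=south, → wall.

Next I call pop(), giving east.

I use move with dir=west, and observe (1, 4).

Using sense with dir=south, and observe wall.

I call pop(), which returns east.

Calling move with dir=west, and see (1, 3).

Next I call sense with dir=south, and see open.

I use push with x=south, → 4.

I call move with dir=south, yielding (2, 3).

Then sense with dir=south, giving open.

I call push with x=south, — result: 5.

Now I run move with dir=south, and see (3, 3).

Then sense with dir=east, and observe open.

I run push with x=east, : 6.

Next I call move with dir=east, yielding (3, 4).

Invoking sense with dir=east, which returns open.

I run push with x=east, and see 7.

I call move with dir=east, and observe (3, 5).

I call sense with dir=south, : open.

Using push with x=south, : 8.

Invoking move with dir=south, — result: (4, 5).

I invoke sense with dir=south, → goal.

Using move with dir=south, and see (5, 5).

Answer: (5, 5)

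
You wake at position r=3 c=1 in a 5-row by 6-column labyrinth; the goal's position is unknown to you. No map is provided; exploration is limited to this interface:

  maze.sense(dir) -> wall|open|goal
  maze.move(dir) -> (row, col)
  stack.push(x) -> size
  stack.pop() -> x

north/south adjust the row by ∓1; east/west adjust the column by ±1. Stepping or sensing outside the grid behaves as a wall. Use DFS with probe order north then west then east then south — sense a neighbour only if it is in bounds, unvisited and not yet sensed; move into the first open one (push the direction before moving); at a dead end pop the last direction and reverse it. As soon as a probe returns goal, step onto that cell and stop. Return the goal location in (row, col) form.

! 1. sense(dir: north) => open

! 2. push(x: north) => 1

! 3. move(dir: north) => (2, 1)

! 4. sense(dir: north) => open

! 5. push(x: north) => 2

! 6. move(dir: north) => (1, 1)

! 7. sense(dir: north) => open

! 8. push(x: north) => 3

! 9. move(dir: north) => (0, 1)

! 10. sense(dir: west) => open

! 11. push(x: west) => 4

! 12. move(dir: west) => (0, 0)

! 13. sense(dir: south) => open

! 14. push(x: south) => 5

! 15. move(dir: south) => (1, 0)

! 16. sense(dir: south) => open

! 17. push(x: south) => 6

! 18. move(dir: south) => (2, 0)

! 19. sense(dir: south) => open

! 20. push(x: south) => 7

! 21. move(dir: south) => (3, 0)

! 22. sense(dir: south) => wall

! 23. pop() => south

! 24. move(dir: north) => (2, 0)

! 25. pop() => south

! 26. move(dir: north) => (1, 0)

! 27. pop() => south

! 28. move(dir: north) => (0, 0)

! 29. pop() => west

! 30. move(dir: east) => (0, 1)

! 31. sense(dir: east) => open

! 32. push(x: east) => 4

! 33. move(dir: east) => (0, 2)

! 34. sense(dir: east) => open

! 35. push(x: east) => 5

! 36. move(dir: east) => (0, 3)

! 37. sense(dir: east) => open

! 38. push(x: east) => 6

! 39. move(dir: east) => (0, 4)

! 40. sense(dir: east) => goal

! 41. move(dir: east) => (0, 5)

Answer: (0, 5)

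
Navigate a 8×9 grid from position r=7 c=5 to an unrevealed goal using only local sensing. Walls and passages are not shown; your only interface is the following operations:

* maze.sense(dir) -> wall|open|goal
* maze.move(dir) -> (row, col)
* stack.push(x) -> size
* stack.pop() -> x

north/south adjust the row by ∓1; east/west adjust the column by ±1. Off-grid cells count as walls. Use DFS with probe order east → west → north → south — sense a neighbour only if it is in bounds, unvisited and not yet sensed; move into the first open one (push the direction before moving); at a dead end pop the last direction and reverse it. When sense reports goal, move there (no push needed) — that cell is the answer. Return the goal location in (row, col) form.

$ maze.sense dir=east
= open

$ stack.push x=east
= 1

$ maze.move dir=east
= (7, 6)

$ maze.sense dir=east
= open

$ stack.push x=east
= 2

$ maze.move dir=east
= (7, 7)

$ maze.sense dir=east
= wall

$ maze.sense dir=north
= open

$ stack.push x=north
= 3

$ maze.move dir=north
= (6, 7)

$ maze.sense dir=east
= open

$ stack.push x=east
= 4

$ maze.move dir=east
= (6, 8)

$ maze.sense dir=north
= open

$ stack.push x=north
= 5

$ maze.move dir=north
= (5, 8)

$ maze.sense dir=west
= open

$ stack.push x=west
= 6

$ maze.move dir=west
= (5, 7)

$ maze.sense dir=west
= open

$ stack.push x=west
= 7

$ maze.move dir=west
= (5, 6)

$ maze.sense dir=west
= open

$ stack.push x=west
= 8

$ maze.move dir=west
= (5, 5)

$ maze.sense dir=west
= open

$ stack.push x=west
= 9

$ maze.move dir=west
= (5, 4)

$ maze.sense dir=west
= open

$ stack.push x=west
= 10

$ maze.move dir=west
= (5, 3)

$ maze.sense dir=west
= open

$ stack.push x=west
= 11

$ maze.move dir=west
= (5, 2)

$ maze.sense dir=west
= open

$ stack.push x=west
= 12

$ maze.move dir=west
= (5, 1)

$ maze.sense dir=west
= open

$ stack.push x=west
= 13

$ maze.move dir=west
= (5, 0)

$ maze.sense dir=north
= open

$ stack.push x=north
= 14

$ maze.move dir=north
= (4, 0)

$ maze.sense dir=east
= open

$ stack.push x=east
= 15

$ maze.move dir=east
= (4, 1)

$ maze.sense dir=east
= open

$ stack.push x=east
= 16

$ maze.move dir=east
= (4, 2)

$ maze.sense dir=east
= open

$ stack.push x=east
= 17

$ maze.move dir=east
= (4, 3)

$ maze.sense dir=east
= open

$ stack.push x=east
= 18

$ maze.move dir=east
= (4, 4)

$ maze.sense dir=east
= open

$ stack.push x=east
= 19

$ maze.move dir=east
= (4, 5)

$ maze.sense dir=east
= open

$ stack.push x=east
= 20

$ maze.move dir=east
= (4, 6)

$ maze.sense dir=east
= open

$ stack.push x=east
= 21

$ maze.move dir=east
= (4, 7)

$ maze.sense dir=east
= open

$ stack.push x=east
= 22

$ maze.move dir=east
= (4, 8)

$ maze.sense dir=north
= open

$ stack.push x=north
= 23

$ maze.move dir=north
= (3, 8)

$ maze.sense dir=west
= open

$ stack.push x=west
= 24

$ maze.move dir=west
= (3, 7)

$ maze.sense dir=west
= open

$ stack.push x=west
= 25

$ maze.move dir=west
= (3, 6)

$ maze.sense dir=west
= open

$ stack.push x=west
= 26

$ maze.move dir=west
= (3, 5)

$ maze.sense dir=west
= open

$ stack.push x=west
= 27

$ maze.move dir=west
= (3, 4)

$ maze.sense dir=west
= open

$ stack.push x=west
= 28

$ maze.move dir=west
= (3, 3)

$ maze.sense dir=west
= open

$ stack.push x=west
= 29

$ maze.move dir=west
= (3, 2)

$ maze.sense dir=west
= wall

$ maze.sense dir=north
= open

$ stack.push x=north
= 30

$ maze.move dir=north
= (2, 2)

$ maze.sense dir=east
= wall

$ maze.sense dir=west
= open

$ stack.push x=west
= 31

$ maze.move dir=west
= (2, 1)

$ maze.sense dir=west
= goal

$ maze.move dir=west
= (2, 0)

Answer: (2, 0)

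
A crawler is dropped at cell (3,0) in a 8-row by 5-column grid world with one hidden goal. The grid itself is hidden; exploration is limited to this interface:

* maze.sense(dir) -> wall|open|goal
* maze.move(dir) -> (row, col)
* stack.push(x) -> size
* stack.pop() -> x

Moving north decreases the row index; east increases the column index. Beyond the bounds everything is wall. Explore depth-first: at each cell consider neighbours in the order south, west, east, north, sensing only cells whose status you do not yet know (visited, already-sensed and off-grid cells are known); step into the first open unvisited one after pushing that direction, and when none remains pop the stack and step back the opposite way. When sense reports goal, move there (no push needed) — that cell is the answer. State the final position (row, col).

Invoking sense(dir=south), → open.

I call push(x=south), giving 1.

I run move(dir=south), → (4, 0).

I use sense(dir=south), giving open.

I invoke push(x=south), and observe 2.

Using move(dir=south), and get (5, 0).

Calling sense(dir=south), : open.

I call push(x=south), which returns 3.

I run move(dir=south), and see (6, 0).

I use sense(dir=south), — result: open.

Using push(x=south), yielding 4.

I invoke move(dir=south), giving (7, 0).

I use sense(dir=east), and get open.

Then push(x=east), and get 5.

Now I run move(dir=east), yielding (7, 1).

I try sense(dir=east), → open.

Now I run push(x=east), and see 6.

I invoke move(dir=east), — result: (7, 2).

I use sense(dir=east), — result: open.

Calling push(x=east), — result: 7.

I try move(dir=east), and get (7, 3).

Calling sense(dir=east), and get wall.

I use sense(dir=north), which returns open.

I try push(x=north), giving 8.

Calling move(dir=north), → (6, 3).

I run sense(dir=west), which returns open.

Using push(x=west), and see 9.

I run move(dir=west), giving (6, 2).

Invoking sense(dir=west), and get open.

I run push(x=west), which returns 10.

Then move(dir=west), → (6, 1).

Now I run sense(dir=north), which returns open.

Now I run push(x=north), giving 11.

Now I run move(dir=north), which returns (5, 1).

I invoke sense(dir=east), and observe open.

Invoking push(x=east), which returns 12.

Using move(dir=east), : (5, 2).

I invoke sense(dir=east), yielding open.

Now I run push(x=east), and see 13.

I invoke move(dir=east), → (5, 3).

Using sense(dir=east), — result: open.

I use push(x=east), — result: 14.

Invoking move(dir=east), which returns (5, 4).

Invoking sense(dir=south), : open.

I try push(x=south), : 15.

I use move(dir=south), giving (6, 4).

I invoke pop, giving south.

I run move(dir=north), and get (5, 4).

Invoking sense(dir=north), giving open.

Invoking push(x=north), giving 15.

Then move(dir=north), — result: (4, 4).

I call sense(dir=west), giving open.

Using push(x=west), yielding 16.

Then move(dir=west), and observe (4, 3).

Then sense(dir=west), which returns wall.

Next I call sense(dir=north), giving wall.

I run pop, and get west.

I call move(dir=east), : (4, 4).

Calling sense(dir=north), — result: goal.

Using move(dir=north), and get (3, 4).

Answer: (3, 4)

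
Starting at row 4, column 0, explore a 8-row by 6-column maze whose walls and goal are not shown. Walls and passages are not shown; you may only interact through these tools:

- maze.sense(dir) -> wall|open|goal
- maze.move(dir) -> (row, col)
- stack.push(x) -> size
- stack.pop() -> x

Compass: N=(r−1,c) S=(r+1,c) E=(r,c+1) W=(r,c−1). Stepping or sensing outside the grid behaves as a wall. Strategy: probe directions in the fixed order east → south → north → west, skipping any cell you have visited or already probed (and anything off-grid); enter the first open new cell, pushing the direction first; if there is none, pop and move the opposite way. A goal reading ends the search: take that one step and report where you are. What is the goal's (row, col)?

-> maze.sense(dir='east')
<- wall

-> maze.sense(dir='south')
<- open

-> stack.push(x='south')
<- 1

-> maze.move(dir='south')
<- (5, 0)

-> maze.sense(dir='east')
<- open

-> stack.push(x='east')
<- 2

-> maze.move(dir='east')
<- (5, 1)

-> maze.sense(dir='east')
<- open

-> stack.push(x='east')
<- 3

-> maze.move(dir='east')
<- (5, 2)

-> maze.sense(dir='east')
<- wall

-> maze.sense(dir='south')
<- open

-> stack.push(x='south')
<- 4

-> maze.move(dir='south')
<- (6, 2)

-> maze.sense(dir='east')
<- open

-> stack.push(x='east')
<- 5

-> maze.move(dir='east')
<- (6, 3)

-> maze.sense(dir='east')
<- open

-> stack.push(x='east')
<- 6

-> maze.move(dir='east')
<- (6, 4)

-> maze.sense(dir='east')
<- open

-> stack.push(x='east')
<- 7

-> maze.move(dir='east')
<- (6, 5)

-> maze.sense(dir='south')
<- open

-> stack.push(x='south')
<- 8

-> maze.move(dir='south')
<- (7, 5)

-> maze.sense(dir='west')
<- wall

-> stack.pop()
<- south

-> maze.move(dir='north')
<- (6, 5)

-> maze.sense(dir='north')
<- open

-> stack.push(x='north')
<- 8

-> maze.move(dir='north')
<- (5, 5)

-> maze.sense(dir='north')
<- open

-> stack.push(x='north')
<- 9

-> maze.move(dir='north')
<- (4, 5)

-> maze.sense(dir='north')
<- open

-> stack.push(x='north')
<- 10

-> maze.move(dir='north')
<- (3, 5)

-> maze.sense(dir='north')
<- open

-> stack.push(x='north')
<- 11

-> maze.move(dir='north')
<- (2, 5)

-> maze.sense(dir='north')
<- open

-> stack.push(x='north')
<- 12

-> maze.move(dir='north')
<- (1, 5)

-> maze.sense(dir='north')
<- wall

-> maze.sense(dir='west')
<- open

-> stack.push(x='west')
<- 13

-> maze.move(dir='west')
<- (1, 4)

-> maze.sense(dir='south')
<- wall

-> maze.sense(dir='north')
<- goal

-> maze.move(dir='north')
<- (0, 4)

Answer: (0, 4)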